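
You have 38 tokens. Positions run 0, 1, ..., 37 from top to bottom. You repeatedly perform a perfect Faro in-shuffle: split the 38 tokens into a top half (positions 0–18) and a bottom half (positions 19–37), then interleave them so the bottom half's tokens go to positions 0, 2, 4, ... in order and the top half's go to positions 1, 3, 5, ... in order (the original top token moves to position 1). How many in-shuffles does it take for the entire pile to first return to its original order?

12

The in-shuffle permutes the 38 positions with cycle lengths [2, 12, 12, 12].
Every token is home exactly when every cycle has completed a whole number of laps, i.e. after lcm(2, 12) = 12 in-shuffles.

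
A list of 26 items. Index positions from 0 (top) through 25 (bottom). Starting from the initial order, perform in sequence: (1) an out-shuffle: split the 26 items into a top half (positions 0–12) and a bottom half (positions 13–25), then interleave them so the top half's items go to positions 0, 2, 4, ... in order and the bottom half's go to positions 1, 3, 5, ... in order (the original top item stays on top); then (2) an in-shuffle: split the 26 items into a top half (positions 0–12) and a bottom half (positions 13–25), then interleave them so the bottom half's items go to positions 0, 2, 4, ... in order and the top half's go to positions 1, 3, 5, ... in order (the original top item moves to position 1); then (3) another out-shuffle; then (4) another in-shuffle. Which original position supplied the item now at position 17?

20

Undo the operations in reverse order, starting from position 17:
  undo op 4 (in-shuffle, from top half): 17 ← 8
  undo op 3 (out-shuffle, from top half): 8 ← 4
  undo op 2 (in-shuffle, from bottom half): 4 ← 15
  undo op 1 (out-shuffle, from bottom half): 15 ← 20
So the item at position 17 came from original position 20.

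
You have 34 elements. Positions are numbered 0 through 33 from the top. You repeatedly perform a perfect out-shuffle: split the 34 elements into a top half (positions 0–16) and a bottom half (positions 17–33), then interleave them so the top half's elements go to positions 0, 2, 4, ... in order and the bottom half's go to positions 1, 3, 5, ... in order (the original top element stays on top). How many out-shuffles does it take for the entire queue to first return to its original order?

The out-shuffle permutes the 34 positions with cycle lengths [1, 1, 2, 10, 10, 10].
Every element is home exactly when every cycle has completed a whole number of laps, i.e. after lcm(1, 2, 10) = 10 out-shuffles.

10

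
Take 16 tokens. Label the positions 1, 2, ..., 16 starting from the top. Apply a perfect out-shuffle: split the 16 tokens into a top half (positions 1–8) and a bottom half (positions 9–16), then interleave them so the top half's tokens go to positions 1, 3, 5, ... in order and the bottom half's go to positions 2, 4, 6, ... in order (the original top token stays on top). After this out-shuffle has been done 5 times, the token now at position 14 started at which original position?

Work backwards from position 14, undoing one out-shuffle at a time:
14 ← 15 ← 8 ← 12 ← 14 ← 15
So the token now at position 14 started at position 15.

15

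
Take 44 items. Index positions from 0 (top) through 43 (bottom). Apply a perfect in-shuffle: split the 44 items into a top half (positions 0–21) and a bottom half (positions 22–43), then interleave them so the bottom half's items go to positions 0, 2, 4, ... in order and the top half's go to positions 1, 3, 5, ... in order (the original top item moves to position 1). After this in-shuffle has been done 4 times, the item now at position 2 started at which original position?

Work backwards from position 2, undoing one in-shuffle at a time:
2 ← 23 ← 11 ← 5 ← 2
So the item now at position 2 started at position 2.

2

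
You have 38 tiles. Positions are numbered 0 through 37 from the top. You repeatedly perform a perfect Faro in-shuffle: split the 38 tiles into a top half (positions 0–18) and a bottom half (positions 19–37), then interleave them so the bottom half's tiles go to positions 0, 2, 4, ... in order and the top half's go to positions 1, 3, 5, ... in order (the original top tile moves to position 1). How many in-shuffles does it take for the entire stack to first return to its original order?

The in-shuffle permutes the 38 positions with cycle lengths [2, 12, 12, 12].
Every tile is home exactly when every cycle has completed a whole number of laps, i.e. after lcm(2, 12) = 12 in-shuffles.

12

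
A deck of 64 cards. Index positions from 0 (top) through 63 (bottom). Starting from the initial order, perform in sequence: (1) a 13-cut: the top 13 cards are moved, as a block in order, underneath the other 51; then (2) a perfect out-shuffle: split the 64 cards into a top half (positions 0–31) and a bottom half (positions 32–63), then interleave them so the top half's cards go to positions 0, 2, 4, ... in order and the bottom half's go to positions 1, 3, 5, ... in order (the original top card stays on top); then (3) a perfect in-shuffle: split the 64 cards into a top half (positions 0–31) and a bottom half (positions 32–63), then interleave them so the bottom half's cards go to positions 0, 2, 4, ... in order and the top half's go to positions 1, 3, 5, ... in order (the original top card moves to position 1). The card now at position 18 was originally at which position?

1

Undo the operations in reverse order, starting from position 18:
  undo op 3 (in-shuffle, from bottom half): 18 ← 41
  undo op 2 (out-shuffle, from bottom half): 41 ← 52
  undo op 1 (cut 13): 52 ← 1
So the card at position 18 came from original position 1.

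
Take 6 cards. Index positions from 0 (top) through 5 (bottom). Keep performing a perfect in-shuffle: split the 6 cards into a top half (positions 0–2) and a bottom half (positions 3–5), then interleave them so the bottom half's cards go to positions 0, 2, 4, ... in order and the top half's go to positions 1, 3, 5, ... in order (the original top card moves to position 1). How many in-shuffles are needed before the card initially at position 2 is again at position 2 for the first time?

3

Follow position 2 under repeated in-shuffles:
2 → 5 → 4 → 2
It first returns after 3 in-shuffles.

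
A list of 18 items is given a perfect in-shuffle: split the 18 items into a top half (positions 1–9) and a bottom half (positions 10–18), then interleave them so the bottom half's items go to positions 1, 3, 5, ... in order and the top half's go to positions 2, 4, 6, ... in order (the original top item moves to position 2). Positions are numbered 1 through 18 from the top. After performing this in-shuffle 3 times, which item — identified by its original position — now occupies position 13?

Work backwards from position 13, undoing one in-shuffle at a time:
13 ← 16 ← 8 ← 4
So the item now at position 13 started at position 4.

4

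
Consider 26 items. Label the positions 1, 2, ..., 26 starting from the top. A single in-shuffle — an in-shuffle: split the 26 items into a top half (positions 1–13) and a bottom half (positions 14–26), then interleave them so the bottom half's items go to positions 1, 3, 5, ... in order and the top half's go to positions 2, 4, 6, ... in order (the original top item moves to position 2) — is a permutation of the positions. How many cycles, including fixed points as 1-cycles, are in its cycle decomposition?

Trace each unvisited position around until it returns:
(1 2 4 8 16 5 ... len 18) (3 6 12 24 21 15) (9 18)
3 cycles in total.

3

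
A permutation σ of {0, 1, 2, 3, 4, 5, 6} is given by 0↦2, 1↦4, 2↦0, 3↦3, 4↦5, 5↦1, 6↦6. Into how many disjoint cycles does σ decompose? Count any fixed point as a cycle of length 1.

4

Cycle decomposition: (0 2) (1 4 5) (3) (6).
4 cycles.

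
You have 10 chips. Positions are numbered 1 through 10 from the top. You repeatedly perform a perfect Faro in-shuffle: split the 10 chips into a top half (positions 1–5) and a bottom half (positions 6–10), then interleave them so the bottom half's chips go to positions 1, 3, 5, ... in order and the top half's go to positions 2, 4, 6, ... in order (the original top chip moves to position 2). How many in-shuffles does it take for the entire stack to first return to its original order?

10

The in-shuffle permutes the 10 positions with cycle lengths [10].
Every chip is home exactly when every cycle has completed a whole number of laps, i.e. after lcm(10) = 10 in-shuffles.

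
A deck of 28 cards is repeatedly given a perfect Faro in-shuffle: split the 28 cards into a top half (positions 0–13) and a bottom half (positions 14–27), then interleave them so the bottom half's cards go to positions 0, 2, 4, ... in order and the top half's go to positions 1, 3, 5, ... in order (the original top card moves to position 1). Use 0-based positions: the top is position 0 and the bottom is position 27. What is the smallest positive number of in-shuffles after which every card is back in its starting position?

The in-shuffle permutes the 28 positions with cycle lengths [28].
Every card is home exactly when every cycle has completed a whole number of laps, i.e. after lcm(28) = 28 in-shuffles.

28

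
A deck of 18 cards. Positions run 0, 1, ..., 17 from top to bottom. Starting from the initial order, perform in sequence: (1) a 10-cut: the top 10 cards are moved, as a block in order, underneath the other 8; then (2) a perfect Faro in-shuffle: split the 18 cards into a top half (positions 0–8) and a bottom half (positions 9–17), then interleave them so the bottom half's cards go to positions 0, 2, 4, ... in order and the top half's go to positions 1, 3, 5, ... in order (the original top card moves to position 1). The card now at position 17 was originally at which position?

0

Undo the operations in reverse order, starting from position 17:
  undo op 2 (in-shuffle, from top half): 17 ← 8
  undo op 1 (cut 10): 8 ← 0
So the card at position 17 came from original position 0.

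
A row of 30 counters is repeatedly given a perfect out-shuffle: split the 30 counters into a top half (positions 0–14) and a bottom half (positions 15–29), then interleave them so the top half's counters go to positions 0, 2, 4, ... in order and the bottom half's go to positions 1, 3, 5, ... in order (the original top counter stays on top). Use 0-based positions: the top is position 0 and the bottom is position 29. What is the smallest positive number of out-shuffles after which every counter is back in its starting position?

The out-shuffle permutes the 30 positions with cycle lengths [1, 1, 28].
Every counter is home exactly when every cycle has completed a whole number of laps, i.e. after lcm(1, 28) = 28 out-shuffles.

28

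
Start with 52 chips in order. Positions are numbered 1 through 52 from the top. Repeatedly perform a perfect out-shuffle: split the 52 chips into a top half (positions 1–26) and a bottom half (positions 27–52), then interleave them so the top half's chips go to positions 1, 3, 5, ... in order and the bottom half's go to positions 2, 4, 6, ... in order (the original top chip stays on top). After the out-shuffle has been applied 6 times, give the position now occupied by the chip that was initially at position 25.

Track the chip's position through each out-shuffle:
25 → 49 → 46 → 40 → 28 → 4 → 7

7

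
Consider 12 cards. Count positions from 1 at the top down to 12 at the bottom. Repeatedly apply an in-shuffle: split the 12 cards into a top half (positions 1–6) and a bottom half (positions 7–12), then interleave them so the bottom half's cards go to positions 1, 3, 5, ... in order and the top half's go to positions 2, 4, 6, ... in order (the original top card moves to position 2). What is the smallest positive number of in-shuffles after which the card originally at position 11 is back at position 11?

12

Follow position 11 under repeated in-shuffles:
11 → 9 → 5 → 10 → 7 → 1 → 2 → 4 → 8 → 3 → 6 → 12 → 11
It first returns after 12 in-shuffles.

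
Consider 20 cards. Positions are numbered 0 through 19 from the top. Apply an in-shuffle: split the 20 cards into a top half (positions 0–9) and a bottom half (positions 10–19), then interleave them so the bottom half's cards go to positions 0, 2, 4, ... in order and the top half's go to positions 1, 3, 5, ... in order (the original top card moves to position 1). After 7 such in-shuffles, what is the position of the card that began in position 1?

3

Track the card's position through each in-shuffle:
1 → 3 → 7 → 15 → 10 → 0 → 1 → 3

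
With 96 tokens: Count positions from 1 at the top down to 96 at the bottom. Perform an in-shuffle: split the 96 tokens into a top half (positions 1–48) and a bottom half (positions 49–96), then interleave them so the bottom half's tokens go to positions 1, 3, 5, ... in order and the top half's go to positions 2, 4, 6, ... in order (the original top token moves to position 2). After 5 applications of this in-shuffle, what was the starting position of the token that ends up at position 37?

Work backwards from position 37, undoing one in-shuffle at a time:
37 ← 67 ← 82 ← 41 ← 69 ← 83
So the token now at position 37 started at position 83.

83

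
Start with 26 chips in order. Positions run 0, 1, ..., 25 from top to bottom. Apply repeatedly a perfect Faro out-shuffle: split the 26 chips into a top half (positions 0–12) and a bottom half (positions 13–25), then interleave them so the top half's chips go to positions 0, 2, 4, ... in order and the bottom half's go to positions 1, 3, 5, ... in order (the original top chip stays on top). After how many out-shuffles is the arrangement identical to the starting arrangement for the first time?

The out-shuffle permutes the 26 positions with cycle lengths [1, 1, 4, 20].
Every chip is home exactly when every cycle has completed a whole number of laps, i.e. after lcm(1, 4, 20) = 20 out-shuffles.

20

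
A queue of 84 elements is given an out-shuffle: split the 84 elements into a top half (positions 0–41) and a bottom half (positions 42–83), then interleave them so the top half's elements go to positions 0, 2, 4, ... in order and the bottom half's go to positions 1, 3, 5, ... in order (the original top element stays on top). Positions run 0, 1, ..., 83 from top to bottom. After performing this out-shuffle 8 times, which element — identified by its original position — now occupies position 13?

73

Work backwards from position 13, undoing one out-shuffle at a time:
13 ← 48 ← 24 ← 12 ← 6 ← 3 ← 43 ← 63 ← 73
So the element now at position 13 started at position 73.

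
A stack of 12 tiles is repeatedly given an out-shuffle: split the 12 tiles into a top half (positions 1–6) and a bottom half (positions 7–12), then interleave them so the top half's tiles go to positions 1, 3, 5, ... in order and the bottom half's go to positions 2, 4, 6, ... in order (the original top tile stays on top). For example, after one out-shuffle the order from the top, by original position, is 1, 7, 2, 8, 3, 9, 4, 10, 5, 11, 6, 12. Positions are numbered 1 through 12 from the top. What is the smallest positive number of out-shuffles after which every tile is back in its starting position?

10

The out-shuffle permutes the 12 positions with cycle lengths [1, 1, 10].
Every tile is home exactly when every cycle has completed a whole number of laps, i.e. after lcm(1, 10) = 10 out-shuffles.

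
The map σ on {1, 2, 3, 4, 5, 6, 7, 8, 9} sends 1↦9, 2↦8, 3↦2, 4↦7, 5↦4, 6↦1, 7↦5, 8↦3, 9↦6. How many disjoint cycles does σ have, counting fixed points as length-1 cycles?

3

Cycle decomposition: (1 9 6) (2 8 3) (4 7 5).
3 cycles.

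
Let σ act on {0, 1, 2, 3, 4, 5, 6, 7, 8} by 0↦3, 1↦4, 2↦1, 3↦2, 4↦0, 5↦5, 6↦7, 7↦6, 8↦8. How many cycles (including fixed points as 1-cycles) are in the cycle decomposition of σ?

4

Cycle decomposition: (0 3 2 1 4) (5) (6 7) (8).
4 cycles.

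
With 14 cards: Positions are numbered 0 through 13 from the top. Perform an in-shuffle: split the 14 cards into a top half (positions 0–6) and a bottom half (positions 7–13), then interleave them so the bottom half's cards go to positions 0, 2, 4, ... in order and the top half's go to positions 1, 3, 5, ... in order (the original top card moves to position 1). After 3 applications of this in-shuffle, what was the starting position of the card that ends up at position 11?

Work backwards from position 11, undoing one in-shuffle at a time:
11 ← 5 ← 2 ← 8
So the card now at position 11 started at position 8.

8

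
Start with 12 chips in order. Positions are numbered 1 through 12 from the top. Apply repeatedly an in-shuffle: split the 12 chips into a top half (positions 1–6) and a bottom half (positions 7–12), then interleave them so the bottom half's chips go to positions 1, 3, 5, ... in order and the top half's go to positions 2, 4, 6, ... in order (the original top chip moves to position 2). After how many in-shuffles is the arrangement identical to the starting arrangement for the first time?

12

The in-shuffle permutes the 12 positions with cycle lengths [12].
Every chip is home exactly when every cycle has completed a whole number of laps, i.e. after lcm(12) = 12 in-shuffles.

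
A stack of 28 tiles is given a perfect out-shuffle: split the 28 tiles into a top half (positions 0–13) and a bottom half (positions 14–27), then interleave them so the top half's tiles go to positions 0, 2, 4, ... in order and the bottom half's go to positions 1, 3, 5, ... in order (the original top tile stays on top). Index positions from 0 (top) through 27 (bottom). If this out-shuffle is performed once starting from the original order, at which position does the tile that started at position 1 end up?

2

Track the tile's position through each out-shuffle:
1 → 2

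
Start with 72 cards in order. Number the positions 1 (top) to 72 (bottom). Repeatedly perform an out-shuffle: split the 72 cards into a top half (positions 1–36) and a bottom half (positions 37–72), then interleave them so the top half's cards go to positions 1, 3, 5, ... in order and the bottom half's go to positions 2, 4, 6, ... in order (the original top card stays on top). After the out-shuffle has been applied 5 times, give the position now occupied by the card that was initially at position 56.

57

Track the card's position through each out-shuffle:
56 → 40 → 8 → 15 → 29 → 57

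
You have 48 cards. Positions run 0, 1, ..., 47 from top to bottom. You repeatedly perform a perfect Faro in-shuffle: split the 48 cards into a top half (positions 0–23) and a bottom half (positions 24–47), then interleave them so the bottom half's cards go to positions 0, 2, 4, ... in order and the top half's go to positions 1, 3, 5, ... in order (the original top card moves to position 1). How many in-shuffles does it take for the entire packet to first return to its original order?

The in-shuffle permutes the 48 positions with cycle lengths [3, 3, 21, 21].
Every card is home exactly when every cycle has completed a whole number of laps, i.e. after lcm(3, 21) = 21 in-shuffles.

21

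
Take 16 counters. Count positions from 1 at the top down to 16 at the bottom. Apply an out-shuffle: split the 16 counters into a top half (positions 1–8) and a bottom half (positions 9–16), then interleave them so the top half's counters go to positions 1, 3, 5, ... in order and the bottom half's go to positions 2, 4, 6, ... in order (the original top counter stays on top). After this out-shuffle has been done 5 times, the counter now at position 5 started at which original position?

Work backwards from position 5, undoing one out-shuffle at a time:
5 ← 3 ← 2 ← 9 ← 5 ← 3
So the counter now at position 5 started at position 3.

3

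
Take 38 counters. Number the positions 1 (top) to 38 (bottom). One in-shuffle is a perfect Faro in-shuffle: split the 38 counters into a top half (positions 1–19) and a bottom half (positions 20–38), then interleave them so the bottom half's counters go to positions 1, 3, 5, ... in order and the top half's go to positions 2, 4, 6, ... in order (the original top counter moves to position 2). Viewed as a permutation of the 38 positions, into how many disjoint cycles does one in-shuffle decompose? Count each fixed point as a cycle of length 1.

Trace each unvisited position around until it returns:
(1 2 4 8 16 32 ... len 12) (3 6 12 24 9 18 ... len 12) (7 14 28 17 34 29 ... len 12) (13 26)
4 cycles in total.

4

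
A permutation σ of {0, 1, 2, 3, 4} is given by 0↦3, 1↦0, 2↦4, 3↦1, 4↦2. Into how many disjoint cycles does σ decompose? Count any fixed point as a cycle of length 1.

Cycle decomposition: (0 3 1) (2 4).
2 cycles.

2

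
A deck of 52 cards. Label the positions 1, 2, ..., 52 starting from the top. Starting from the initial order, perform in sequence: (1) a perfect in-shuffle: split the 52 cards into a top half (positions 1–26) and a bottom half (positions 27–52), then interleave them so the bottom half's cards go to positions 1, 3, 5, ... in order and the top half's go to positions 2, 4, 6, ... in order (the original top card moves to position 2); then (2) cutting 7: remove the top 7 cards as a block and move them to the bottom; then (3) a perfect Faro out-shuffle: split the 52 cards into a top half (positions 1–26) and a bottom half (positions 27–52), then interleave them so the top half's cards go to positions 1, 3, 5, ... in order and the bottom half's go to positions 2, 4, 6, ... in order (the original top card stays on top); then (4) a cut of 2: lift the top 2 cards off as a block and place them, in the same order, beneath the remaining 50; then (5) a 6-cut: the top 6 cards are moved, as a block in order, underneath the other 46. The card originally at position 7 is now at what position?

Track the card from position 7 forward through each operation:
  after op 1 (in-shuffle): 7 → 14
  after op 2 (cut 7): 14 → 7
  after op 3 (out-shuffle): 7 → 13
  after op 4 (cut 2): 13 → 11
  after op 5 (cut 6): 11 → 5

5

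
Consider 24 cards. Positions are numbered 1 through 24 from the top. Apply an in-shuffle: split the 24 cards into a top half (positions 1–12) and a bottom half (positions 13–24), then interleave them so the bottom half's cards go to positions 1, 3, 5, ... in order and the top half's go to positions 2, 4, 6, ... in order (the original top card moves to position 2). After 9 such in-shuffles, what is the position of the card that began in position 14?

18

Track the card's position through each in-shuffle:
14 → 3 → 6 → 12 → 24 → 23 → 21 → 17 → 9 → 18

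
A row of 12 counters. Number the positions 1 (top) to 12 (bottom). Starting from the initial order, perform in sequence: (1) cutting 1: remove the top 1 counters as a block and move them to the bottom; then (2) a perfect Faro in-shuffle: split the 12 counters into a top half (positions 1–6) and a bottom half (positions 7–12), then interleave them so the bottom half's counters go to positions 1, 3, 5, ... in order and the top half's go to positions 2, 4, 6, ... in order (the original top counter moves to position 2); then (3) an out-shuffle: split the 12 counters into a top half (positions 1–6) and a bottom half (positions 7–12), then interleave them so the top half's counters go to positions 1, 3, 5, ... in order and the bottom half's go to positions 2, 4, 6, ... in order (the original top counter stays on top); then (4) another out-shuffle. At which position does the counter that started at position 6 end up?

4

Track the counter from position 6 forward through each operation:
  after op 1 (cut 1): 6 → 5
  after op 2 (in-shuffle): 5 → 10
  after op 3 (out-shuffle): 10 → 8
  after op 4 (out-shuffle): 8 → 4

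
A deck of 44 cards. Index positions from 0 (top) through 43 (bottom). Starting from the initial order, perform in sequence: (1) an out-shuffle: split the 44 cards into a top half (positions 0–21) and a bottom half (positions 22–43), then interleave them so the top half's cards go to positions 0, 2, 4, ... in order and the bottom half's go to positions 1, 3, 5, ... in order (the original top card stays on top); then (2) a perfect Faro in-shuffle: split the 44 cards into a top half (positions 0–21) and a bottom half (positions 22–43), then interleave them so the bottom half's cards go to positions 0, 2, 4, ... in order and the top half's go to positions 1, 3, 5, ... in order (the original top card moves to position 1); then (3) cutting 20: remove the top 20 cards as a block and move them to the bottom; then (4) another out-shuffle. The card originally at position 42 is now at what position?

36

Track the card from position 42 forward through each operation:
  after op 1 (out-shuffle): 42 → 41
  after op 2 (in-shuffle): 41 → 38
  after op 3 (cut 20): 38 → 18
  after op 4 (out-shuffle): 18 → 36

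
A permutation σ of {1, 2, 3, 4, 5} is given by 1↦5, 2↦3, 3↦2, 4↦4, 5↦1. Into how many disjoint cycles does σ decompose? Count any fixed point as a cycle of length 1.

Cycle decomposition: (1 5) (2 3) (4).
3 cycles.

3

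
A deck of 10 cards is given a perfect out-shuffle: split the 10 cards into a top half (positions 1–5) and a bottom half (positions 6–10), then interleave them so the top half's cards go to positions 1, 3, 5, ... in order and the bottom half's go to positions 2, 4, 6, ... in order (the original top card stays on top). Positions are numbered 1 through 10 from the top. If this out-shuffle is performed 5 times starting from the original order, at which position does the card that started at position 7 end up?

4

Track the card's position through each out-shuffle:
7 → 4 → 7 → 4 → 7 → 4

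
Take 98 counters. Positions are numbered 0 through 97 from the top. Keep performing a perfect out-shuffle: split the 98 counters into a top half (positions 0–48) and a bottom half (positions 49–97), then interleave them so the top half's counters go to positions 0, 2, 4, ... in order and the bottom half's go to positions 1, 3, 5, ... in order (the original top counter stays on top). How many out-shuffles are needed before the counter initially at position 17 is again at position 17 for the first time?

Follow position 17 under repeated out-shuffles:
17 → 34 → 68 → 39 → 78 → 59 → 21 → 42 → ... → 17 (length 48)
It first returns after 48 out-shuffles.

48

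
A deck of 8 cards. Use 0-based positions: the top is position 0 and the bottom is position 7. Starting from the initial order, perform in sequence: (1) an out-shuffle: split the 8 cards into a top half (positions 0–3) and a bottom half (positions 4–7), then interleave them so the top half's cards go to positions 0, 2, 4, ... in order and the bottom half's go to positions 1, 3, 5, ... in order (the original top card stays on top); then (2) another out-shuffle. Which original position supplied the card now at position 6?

Undo the operations in reverse order, starting from position 6:
  undo op 2 (out-shuffle, from top half): 6 ← 3
  undo op 1 (out-shuffle, from bottom half): 3 ← 5
So the card at position 6 came from original position 5.

5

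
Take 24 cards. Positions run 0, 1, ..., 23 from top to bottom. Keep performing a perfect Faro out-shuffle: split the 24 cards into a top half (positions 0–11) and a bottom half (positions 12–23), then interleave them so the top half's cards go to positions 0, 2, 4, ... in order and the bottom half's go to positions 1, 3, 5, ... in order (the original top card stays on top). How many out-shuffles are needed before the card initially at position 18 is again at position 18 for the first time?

11

Follow position 18 under repeated out-shuffles:
18 → 13 → 3 → 6 → 12 → 1 → 2 → 4 → 8 → 16 → 9 → 18
It first returns after 11 out-shuffles.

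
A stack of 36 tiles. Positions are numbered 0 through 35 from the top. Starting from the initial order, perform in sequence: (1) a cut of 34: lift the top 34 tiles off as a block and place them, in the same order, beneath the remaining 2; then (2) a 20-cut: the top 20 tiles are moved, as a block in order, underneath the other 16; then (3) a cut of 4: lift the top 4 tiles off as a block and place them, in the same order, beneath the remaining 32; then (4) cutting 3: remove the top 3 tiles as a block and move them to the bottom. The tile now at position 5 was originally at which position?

30

Undo the operations in reverse order, starting from position 5:
  undo op 4 (cut 3): 5 ← 8
  undo op 3 (cut 4): 8 ← 12
  undo op 2 (cut 20): 12 ← 32
  undo op 1 (cut 34): 32 ← 30
So the tile at position 5 came from original position 30.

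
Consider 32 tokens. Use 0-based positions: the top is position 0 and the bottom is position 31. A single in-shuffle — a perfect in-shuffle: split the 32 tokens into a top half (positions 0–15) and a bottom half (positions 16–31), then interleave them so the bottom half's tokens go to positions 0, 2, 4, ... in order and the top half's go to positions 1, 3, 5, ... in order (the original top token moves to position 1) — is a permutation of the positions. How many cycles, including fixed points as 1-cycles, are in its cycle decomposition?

Trace each unvisited position around until it returns:
(0 1 3 7 15 31 30 28 24 16) (2 5 11 23 14 29 26 20 8 17) (4 9 19 6 13 27 22 12 25 18) (10 21)
4 cycles in total.

4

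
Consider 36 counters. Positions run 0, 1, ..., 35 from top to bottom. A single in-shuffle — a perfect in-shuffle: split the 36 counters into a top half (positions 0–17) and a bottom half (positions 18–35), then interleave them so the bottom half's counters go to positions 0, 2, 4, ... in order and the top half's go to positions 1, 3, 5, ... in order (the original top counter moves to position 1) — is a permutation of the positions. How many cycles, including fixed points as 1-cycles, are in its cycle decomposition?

Trace each unvisited position around until it returns:
(0 1 3 7 15 31 ... len 36)
1 cycle in total.

1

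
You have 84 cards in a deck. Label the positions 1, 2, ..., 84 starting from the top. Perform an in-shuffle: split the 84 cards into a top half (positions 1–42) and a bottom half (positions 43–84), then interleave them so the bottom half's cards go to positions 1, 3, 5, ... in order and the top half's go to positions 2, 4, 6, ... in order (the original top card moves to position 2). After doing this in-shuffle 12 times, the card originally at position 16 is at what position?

Track the card's position through each in-shuffle:
16 → 32 → 64 → 43 → 1 → 2 → 4 → 8 → 16 → 32 → 64 → 43 → 1

1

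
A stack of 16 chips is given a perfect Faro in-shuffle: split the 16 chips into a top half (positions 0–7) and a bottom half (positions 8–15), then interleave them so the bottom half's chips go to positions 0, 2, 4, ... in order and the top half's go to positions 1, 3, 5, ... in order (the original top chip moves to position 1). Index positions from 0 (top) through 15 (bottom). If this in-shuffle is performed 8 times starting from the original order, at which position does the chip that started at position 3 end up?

3

Track the chip's position through each in-shuffle:
3 → 7 → 15 → 14 → 12 → 8 → 0 → 1 → 3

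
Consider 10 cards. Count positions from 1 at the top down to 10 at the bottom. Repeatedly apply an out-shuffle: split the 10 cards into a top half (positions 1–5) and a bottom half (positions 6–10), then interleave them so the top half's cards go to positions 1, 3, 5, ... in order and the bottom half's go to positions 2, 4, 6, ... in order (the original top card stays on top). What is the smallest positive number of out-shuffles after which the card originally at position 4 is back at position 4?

Follow position 4 under repeated out-shuffles:
4 → 7 → 4
It first returns after 2 out-shuffles.

2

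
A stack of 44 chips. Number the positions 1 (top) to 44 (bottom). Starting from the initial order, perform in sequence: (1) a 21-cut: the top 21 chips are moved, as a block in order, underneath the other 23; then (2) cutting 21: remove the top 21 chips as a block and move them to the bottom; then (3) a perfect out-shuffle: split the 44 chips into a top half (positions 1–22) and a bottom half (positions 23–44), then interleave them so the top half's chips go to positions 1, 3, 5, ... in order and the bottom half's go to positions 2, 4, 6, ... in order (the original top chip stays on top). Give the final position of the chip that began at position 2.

7

Track the chip from position 2 forward through each operation:
  after op 1 (cut 21): 2 → 25
  after op 2 (cut 21): 25 → 4
  after op 3 (out-shuffle): 4 → 7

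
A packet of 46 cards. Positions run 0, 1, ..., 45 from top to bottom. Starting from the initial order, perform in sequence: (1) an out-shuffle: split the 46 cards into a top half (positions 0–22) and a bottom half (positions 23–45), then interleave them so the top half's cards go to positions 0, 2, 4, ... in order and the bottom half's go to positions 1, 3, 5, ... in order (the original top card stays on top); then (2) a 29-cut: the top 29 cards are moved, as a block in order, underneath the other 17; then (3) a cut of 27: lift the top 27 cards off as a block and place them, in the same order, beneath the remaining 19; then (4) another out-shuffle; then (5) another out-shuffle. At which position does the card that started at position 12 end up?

Track the card from position 12 forward through each operation:
  after op 1 (out-shuffle): 12 → 24
  after op 2 (cut 29): 24 → 41
  after op 3 (cut 27): 41 → 14
  after op 4 (out-shuffle): 14 → 28
  after op 5 (out-shuffle): 28 → 11

11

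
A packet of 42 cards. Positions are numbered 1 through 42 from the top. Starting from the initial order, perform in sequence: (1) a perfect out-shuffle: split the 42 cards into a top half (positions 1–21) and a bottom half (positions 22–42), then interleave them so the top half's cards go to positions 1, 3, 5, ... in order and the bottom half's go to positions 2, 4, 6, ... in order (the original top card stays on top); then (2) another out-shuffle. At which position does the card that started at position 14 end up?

12

Track the card from position 14 forward through each operation:
  after op 1 (out-shuffle): 14 → 27
  after op 2 (out-shuffle): 27 → 12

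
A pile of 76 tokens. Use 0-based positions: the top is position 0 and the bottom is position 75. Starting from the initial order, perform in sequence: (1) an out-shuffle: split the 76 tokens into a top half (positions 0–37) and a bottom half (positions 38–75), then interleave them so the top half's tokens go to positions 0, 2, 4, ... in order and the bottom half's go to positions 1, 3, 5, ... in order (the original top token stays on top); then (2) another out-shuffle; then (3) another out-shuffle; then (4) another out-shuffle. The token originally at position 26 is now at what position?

41

Track the token from position 26 forward through each operation:
  after op 1 (out-shuffle): 26 → 52
  after op 2 (out-shuffle): 52 → 29
  after op 3 (out-shuffle): 29 → 58
  after op 4 (out-shuffle): 58 → 41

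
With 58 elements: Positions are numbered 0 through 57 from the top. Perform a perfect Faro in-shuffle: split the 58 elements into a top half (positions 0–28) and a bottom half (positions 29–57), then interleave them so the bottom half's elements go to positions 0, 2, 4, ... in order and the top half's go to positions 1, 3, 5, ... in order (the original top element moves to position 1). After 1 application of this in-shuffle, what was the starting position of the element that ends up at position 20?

39

Work backwards from position 20, undoing one in-shuffle at a time:
20 ← 39
So the element now at position 20 started at position 39.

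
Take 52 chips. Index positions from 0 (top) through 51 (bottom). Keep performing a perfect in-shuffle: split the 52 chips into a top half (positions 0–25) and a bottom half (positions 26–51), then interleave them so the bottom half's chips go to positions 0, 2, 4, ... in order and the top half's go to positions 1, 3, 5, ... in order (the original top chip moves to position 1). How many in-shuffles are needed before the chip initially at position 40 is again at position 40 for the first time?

52

Follow position 40 under repeated in-shuffles:
40 → 28 → 4 → 9 → 19 → 39 → 26 → 0 → ... → 40 (length 52)
It first returns after 52 in-shuffles.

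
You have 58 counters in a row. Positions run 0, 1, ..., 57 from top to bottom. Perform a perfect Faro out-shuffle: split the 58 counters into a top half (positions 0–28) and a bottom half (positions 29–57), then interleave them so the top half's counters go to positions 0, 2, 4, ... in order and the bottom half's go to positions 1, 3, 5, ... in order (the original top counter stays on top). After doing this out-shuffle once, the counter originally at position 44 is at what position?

31

Track the counter's position through each out-shuffle:
44 → 31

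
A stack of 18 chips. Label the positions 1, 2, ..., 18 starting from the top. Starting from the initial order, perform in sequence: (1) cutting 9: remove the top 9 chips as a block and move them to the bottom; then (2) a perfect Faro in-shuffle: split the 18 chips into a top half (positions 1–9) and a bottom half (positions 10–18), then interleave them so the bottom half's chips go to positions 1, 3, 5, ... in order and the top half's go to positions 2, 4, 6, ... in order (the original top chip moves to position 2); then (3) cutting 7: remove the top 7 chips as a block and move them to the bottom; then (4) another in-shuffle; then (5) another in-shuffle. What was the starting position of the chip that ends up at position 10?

1

Undo the operations in reverse order, starting from position 10:
  undo op 5 (in-shuffle, from top half): 10 ← 5
  undo op 4 (in-shuffle, from bottom half): 5 ← 12
  undo op 3 (cut 7): 12 ← 1
  undo op 2 (in-shuffle, from bottom half): 1 ← 10
  undo op 1 (cut 9): 10 ← 1
So the chip at position 10 came from original position 1.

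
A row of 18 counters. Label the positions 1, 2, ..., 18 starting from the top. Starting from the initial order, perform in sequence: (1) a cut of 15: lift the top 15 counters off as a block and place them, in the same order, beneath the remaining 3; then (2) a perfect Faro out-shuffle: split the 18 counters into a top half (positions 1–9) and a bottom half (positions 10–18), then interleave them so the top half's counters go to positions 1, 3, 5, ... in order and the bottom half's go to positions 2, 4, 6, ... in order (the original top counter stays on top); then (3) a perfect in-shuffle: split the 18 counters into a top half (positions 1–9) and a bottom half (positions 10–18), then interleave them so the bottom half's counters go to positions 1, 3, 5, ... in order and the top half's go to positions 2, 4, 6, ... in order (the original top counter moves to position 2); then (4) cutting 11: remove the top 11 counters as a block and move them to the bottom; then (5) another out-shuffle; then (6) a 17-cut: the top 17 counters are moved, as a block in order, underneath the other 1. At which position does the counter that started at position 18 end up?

17

Track the counter from position 18 forward through each operation:
  after op 1 (cut 15): 18 → 3
  after op 2 (out-shuffle): 3 → 5
  after op 3 (in-shuffle): 5 → 10
  after op 4 (cut 11): 10 → 17
  after op 5 (out-shuffle): 17 → 16
  after op 6 (cut 17): 16 → 17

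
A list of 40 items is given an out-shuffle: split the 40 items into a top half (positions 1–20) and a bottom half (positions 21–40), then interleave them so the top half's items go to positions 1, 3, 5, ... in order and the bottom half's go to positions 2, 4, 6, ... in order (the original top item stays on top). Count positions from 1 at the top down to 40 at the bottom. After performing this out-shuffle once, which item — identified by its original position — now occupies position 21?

11

Work backwards from position 21, undoing one out-shuffle at a time:
21 ← 11
So the item now at position 21 started at position 11.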